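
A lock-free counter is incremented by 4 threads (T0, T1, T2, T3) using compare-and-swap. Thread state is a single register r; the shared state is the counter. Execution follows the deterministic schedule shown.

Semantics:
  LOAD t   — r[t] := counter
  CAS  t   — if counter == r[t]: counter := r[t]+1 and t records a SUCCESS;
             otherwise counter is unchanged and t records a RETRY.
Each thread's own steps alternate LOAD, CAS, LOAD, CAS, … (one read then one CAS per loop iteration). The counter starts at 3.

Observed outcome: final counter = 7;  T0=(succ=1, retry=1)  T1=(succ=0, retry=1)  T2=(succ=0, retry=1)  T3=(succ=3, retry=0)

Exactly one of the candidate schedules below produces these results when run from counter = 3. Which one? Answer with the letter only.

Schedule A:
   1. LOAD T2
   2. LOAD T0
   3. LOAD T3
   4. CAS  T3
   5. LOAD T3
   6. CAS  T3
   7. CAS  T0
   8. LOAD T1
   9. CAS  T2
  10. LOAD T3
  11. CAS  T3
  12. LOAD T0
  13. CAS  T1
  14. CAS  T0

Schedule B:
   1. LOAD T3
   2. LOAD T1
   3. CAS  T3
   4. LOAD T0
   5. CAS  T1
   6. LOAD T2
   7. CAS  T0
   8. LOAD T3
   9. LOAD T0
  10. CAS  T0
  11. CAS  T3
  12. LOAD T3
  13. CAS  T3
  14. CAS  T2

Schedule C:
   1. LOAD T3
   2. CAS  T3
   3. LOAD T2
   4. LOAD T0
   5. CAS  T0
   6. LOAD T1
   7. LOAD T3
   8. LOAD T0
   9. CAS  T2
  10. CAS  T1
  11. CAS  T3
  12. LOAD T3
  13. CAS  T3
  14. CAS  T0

Tracing schedule A:
step 1: T2 LOAD ⇒ load; ctr=3 reg=3
step 2: T0 LOAD ⇒ load; ctr=3 reg=3
step 3: T3 LOAD ⇒ load; ctr=3 reg=3
step 4: T3 CAS ⇒ ok; ctr=4 reg=3
step 5: T3 LOAD ⇒ load; ctr=4 reg=4
step 6: T3 CAS ⇒ ok; ctr=5 reg=4
step 7: T0 CAS ⇒ retry; ctr=5 reg=3
step 8: T1 LOAD ⇒ load; ctr=5 reg=5
step 9: T2 CAS ⇒ retry; ctr=5 reg=3
step 10: T3 LOAD ⇒ load; ctr=5 reg=5
step 11: T3 CAS ⇒ ok; ctr=6 reg=5
step 12: T0 LOAD ⇒ load; ctr=6 reg=6
step 13: T1 CAS ⇒ retry; ctr=6 reg=5
step 14: T0 CAS ⇒ ok; ctr=7 reg=6

A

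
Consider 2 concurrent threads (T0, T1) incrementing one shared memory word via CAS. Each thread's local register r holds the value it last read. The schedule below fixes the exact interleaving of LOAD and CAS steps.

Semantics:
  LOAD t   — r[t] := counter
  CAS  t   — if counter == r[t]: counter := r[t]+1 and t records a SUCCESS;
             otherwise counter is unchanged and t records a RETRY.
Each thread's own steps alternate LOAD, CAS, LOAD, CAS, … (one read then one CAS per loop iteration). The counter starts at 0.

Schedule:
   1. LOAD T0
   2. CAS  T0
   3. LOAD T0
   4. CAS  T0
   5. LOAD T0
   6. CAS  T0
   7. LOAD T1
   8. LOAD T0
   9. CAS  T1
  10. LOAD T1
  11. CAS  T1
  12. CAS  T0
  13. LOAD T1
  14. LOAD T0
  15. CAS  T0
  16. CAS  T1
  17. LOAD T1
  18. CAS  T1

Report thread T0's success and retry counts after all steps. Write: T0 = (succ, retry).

[1] T0.load  rd  (counter 0, T0.r 0)
[2] T0.cas  hit  (counter 1, T0.r 0)
[3] T0.load  rd  (counter 1, T0.r 1)
[4] T0.cas  hit  (counter 2, T0.r 1)
[5] T0.load  rd  (counter 2, T0.r 2)
[6] T0.cas  hit  (counter 3, T0.r 2)
[7] T1.load  rd  (counter 3, T1.r 3)
[8] T0.load  rd  (counter 3, T0.r 3)
[9] T1.cas  hit  (counter 4, T1.r 3)
[10] T1.load  rd  (counter 4, T1.r 4)
[11] T1.cas  hit  (counter 5, T1.r 4)
[12] T0.cas  miss  (counter 5, T0.r 3)
[13] T1.load  rd  (counter 5, T1.r 5)
[14] T0.load  rd  (counter 5, T0.r 5)
[15] T0.cas  hit  (counter 6, T0.r 5)
[16] T1.cas  miss  (counter 6, T1.r 5)
[17] T1.load  rd  (counter 6, T1.r 6)
[18] T1.cas  hit  (counter 7, T1.r 6)

T0 = (4, 1)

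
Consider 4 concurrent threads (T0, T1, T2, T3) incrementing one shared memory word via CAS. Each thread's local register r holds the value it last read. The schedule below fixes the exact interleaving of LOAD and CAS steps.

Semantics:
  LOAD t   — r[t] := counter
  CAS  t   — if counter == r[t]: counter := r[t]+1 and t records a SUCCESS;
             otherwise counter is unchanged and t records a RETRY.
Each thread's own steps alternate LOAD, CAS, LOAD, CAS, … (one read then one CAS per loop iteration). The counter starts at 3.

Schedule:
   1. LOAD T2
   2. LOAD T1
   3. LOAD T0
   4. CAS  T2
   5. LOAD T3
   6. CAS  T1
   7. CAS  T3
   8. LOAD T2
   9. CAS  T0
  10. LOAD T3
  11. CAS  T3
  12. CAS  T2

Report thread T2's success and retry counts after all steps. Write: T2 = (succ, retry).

T2 = (1, 1)

[1] T2.load  rd  (counter 3, T2.r 3)
[2] T1.load  rd  (counter 3, T1.r 3)
[3] T0.load  rd  (counter 3, T0.r 3)
[4] T2.cas  hit  (counter 4, T2.r 3)
[5] T3.load  rd  (counter 4, T3.r 4)
[6] T1.cas  miss  (counter 4, T1.r 3)
[7] T3.cas  hit  (counter 5, T3.r 4)
[8] T2.load  rd  (counter 5, T2.r 5)
[9] T0.cas  miss  (counter 5, T0.r 3)
[10] T3.load  rd  (counter 5, T3.r 5)
[11] T3.cas  hit  (counter 6, T3.r 5)
[12] T2.cas  miss  (counter 6, T2.r 5)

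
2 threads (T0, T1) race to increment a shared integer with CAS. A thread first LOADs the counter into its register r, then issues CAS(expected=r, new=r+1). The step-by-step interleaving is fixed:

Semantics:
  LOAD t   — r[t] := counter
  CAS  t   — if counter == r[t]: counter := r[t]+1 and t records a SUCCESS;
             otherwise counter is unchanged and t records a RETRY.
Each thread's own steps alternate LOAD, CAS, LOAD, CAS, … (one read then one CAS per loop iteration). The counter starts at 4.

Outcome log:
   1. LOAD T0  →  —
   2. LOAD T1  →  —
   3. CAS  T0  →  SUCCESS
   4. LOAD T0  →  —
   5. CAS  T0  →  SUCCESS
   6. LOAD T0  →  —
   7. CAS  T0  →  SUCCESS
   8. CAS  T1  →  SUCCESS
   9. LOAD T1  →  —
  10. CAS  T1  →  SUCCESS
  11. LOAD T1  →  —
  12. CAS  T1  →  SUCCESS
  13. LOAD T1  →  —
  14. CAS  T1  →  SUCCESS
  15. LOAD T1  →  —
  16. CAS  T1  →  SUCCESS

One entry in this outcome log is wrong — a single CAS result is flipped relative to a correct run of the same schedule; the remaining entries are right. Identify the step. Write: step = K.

Reference trace:
   1) LOAD T0:  M=4  r_T0=4
   2) LOAD T1:  M=4  r_T1=4
   3) CAS  T0:  M=5  r_T0=4 ✓
   4) LOAD T0:  M=5  r_T0=5
   5) CAS  T0:  M=6  r_T0=5 ✓
   6) LOAD T0:  M=6  r_T0=6
   7) CAS  T0:  M=7  r_T0=6 ✓
   8) CAS  T1:  M=7  r_T1=4 ✗
   9) LOAD T1:  M=7  r_T1=7
  10) CAS  T1:  M=8  r_T1=7 ✓
  11) LOAD T1:  M=8  r_T1=8
  12) CAS  T1:  M=9  r_T1=8 ✓
  13) LOAD T1:  M=9  r_T1=9
  14) CAS  T1:  M=10  r_T1=9 ✓
  15) LOAD T1:  M=10  r_T1=10
  16) CAS  T1:  M=11  r_T1=10 ✓
Flip is step 8.

step = 8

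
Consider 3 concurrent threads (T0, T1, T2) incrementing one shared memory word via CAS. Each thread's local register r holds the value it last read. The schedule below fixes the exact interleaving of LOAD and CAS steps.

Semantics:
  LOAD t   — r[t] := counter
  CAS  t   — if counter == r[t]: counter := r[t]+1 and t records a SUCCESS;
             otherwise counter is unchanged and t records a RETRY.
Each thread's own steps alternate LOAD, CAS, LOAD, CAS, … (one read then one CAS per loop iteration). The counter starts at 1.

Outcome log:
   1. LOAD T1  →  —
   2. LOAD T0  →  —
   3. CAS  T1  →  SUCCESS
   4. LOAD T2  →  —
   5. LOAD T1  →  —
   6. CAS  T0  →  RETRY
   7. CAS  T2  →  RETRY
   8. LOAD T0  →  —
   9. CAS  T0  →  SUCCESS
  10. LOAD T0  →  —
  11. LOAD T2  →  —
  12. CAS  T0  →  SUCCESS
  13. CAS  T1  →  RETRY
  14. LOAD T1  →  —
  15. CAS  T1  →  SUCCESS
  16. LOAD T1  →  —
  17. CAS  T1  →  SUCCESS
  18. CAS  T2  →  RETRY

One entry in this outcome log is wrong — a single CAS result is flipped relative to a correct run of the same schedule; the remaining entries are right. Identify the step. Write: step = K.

Re-executing:
#1 T1 reads 1
#2 T0 reads 1
#3 T1 CAS(1→2) writes; counter now 2
#4 T2 reads 2
#5 T1 reads 2
#6 T0 CAS(1→2) fails; counter now 2
#7 T2 CAS(2→3) writes; counter now 3
#8 T0 reads 3
#9 T0 CAS(3→4) writes; counter now 4
#10 T0 reads 4
#11 T2 reads 4
#12 T0 CAS(4→5) writes; counter now 5
#13 T1 CAS(2→3) fails; counter now 5
#14 T1 reads 5
#15 T1 CAS(5→6) writes; counter now 6
#16 T1 reads 6
#17 T1 CAS(6→7) writes; counter now 7
#18 T2 CAS(4→5) fails; counter now 7
Log disagrees first at step 7.

step = 7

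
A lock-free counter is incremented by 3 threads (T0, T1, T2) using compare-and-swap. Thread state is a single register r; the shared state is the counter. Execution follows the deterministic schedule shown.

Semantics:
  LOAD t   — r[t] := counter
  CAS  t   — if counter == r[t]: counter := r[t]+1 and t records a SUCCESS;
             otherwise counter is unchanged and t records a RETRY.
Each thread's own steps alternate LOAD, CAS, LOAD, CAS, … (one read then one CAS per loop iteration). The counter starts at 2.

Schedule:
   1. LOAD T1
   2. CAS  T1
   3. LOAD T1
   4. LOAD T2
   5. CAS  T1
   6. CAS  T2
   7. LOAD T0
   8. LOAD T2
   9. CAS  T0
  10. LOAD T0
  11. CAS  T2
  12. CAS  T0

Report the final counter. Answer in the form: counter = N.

1. LOAD T1 → mem=2 r[T1]=2 [LOAD]
2. CAS T1 → mem=3 r[T1]=2 [OK]
3. LOAD T1 → mem=3 r[T1]=3 [LOAD]
4. LOAD T2 → mem=3 r[T2]=3 [LOAD]
5. CAS T1 → mem=4 r[T1]=3 [OK]
6. CAS T2 → mem=4 r[T2]=3 [RETRY]
7. LOAD T0 → mem=4 r[T0]=4 [LOAD]
8. LOAD T2 → mem=4 r[T2]=4 [LOAD]
9. CAS T0 → mem=5 r[T0]=4 [OK]
10. LOAD T0 → mem=5 r[T0]=5 [LOAD]
11. CAS T2 → mem=5 r[T2]=4 [RETRY]
12. CAS T0 → mem=6 r[T0]=5 [OK]

counter = 6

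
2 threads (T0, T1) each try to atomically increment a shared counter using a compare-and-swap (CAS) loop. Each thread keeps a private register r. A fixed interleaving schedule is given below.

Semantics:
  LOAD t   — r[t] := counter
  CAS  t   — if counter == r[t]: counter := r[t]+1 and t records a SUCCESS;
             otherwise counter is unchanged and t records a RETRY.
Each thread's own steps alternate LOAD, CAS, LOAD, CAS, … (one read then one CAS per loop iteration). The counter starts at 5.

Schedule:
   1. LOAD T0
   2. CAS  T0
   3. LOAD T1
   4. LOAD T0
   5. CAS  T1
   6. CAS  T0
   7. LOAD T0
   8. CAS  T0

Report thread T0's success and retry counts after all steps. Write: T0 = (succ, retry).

   1) LOAD T0:  M=5  r_T0=5
   2) CAS  T0:  M=6  r_T0=5 ✓
   3) LOAD T1:  M=6  r_T1=6
   4) LOAD T0:  M=6  r_T0=6
   5) CAS  T1:  M=7  r_T1=6 ✓
   6) CAS  T0:  M=7  r_T0=6 ✗
   7) LOAD T0:  M=7  r_T0=7
   8) CAS  T0:  M=8  r_T0=7 ✓

T0 = (2, 1)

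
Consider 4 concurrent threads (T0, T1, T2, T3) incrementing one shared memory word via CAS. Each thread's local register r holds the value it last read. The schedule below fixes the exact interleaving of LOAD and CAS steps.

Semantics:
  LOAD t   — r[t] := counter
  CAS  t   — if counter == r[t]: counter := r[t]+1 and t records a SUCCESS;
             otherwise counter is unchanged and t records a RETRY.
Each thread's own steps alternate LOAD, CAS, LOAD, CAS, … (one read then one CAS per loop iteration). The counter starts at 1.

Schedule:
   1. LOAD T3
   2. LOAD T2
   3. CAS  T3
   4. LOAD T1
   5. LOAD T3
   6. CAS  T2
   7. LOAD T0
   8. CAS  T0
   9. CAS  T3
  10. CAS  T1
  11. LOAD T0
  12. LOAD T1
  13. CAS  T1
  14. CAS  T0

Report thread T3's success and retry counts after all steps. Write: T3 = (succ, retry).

T3 = (1, 1)

[1] T3.load  rd  (counter 1, T3.r 1)
[2] T2.load  rd  (counter 1, T2.r 1)
[3] T3.cas  hit  (counter 2, T3.r 1)
[4] T1.load  rd  (counter 2, T1.r 2)
[5] T3.load  rd  (counter 2, T3.r 2)
[6] T2.cas  miss  (counter 2, T2.r 1)
[7] T0.load  rd  (counter 2, T0.r 2)
[8] T0.cas  hit  (counter 3, T0.r 2)
[9] T3.cas  miss  (counter 3, T3.r 2)
[10] T1.cas  miss  (counter 3, T1.r 2)
[11] T0.load  rd  (counter 3, T0.r 3)
[12] T1.load  rd  (counter 3, T1.r 3)
[13] T1.cas  hit  (counter 4, T1.r 3)
[14] T0.cas  miss  (counter 4, T0.r 3)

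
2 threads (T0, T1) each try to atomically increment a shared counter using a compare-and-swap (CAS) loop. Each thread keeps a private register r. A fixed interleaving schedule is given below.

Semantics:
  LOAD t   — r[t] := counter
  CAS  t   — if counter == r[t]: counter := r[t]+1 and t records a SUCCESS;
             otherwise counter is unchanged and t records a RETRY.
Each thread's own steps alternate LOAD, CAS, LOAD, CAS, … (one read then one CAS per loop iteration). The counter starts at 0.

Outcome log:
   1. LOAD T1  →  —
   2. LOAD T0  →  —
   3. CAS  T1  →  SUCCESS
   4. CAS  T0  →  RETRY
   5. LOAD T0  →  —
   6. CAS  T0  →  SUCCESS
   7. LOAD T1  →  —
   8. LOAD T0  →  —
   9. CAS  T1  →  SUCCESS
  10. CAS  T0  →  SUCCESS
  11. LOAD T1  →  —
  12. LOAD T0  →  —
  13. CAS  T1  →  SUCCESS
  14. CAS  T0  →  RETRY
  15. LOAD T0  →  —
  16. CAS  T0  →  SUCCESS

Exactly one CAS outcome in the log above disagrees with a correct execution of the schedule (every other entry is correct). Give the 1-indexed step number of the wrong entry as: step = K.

Re-executing:
[1] T1.load  rd  (counter 0, T1.r 0)
[2] T0.load  rd  (counter 0, T0.r 0)
[3] T1.cas  hit  (counter 1, T1.r 0)
[4] T0.cas  miss  (counter 1, T0.r 0)
[5] T0.load  rd  (counter 1, T0.r 1)
[6] T0.cas  hit  (counter 2, T0.r 1)
[7] T1.load  rd  (counter 2, T1.r 2)
[8] T0.load  rd  (counter 2, T0.r 2)
[9] T1.cas  hit  (counter 3, T1.r 2)
[10] T0.cas  miss  (counter 3, T0.r 2)
[11] T1.load  rd  (counter 3, T1.r 3)
[12] T0.load  rd  (counter 3, T0.r 3)
[13] T1.cas  hit  (counter 4, T1.r 3)
[14] T0.cas  miss  (counter 4, T0.r 3)
[15] T0.load  rd  (counter 4, T0.r 4)
[16] T0.cas  hit  (counter 5, T0.r 4)
Flip is step 10.

step = 10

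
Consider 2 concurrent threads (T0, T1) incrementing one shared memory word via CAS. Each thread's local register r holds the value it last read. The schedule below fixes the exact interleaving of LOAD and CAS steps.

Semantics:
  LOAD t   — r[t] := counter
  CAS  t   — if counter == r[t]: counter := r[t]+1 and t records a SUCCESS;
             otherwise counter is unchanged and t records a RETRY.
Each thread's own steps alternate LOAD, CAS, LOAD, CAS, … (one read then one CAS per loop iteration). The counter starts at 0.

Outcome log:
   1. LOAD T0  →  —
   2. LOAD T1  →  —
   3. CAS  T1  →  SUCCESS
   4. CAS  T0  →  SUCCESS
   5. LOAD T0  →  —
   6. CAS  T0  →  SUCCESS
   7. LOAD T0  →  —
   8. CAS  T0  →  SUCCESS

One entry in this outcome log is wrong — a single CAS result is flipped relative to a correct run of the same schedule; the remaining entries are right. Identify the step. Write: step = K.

step = 4

Re-executing:
1. LOAD T0 → mem=0 r[T0]=0 [LOAD]
2. LOAD T1 → mem=0 r[T1]=0 [LOAD]
3. CAS T1 → mem=1 r[T1]=0 [OK]
4. CAS T0 → mem=1 r[T0]=0 [RETRY]
5. LOAD T0 → mem=1 r[T0]=1 [LOAD]
6. CAS T0 → mem=2 r[T0]=1 [OK]
7. LOAD T0 → mem=2 r[T0]=2 [LOAD]
8. CAS T0 → mem=3 r[T0]=2 [OK]
Mismatch at 4.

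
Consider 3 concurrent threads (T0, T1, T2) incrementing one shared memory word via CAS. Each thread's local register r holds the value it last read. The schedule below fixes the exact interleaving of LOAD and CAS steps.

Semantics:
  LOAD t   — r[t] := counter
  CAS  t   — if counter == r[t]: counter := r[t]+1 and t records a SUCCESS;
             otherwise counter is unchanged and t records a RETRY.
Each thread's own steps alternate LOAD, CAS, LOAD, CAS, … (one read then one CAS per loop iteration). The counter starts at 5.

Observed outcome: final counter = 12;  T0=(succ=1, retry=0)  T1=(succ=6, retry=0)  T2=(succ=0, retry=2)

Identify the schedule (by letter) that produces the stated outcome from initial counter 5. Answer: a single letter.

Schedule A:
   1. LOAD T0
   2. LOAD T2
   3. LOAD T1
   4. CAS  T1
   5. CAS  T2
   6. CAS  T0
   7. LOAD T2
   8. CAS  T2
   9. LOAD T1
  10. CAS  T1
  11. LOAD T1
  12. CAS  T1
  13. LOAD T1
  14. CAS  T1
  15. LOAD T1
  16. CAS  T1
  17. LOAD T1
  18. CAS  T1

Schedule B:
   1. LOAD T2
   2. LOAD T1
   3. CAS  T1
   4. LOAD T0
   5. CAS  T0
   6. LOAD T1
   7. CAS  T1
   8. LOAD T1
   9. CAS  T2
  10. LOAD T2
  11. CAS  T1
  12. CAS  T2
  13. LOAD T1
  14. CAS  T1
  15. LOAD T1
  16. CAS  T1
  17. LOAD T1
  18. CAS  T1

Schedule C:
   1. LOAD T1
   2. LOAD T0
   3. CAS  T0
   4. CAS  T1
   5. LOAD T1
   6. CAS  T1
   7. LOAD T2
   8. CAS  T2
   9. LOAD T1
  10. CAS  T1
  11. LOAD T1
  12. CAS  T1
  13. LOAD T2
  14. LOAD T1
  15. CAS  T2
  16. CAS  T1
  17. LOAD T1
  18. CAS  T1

B

Tracing schedule B:
step 1: T2 LOAD ⇒ load; ctr=5 reg=5
step 2: T1 LOAD ⇒ load; ctr=5 reg=5
step 3: T1 CAS ⇒ ok; ctr=6 reg=5
step 4: T0 LOAD ⇒ load; ctr=6 reg=6
step 5: T0 CAS ⇒ ok; ctr=7 reg=6
step 6: T1 LOAD ⇒ load; ctr=7 reg=7
step 7: T1 CAS ⇒ ok; ctr=8 reg=7
step 8: T1 LOAD ⇒ load; ctr=8 reg=8
step 9: T2 CAS ⇒ retry; ctr=8 reg=5
step 10: T2 LOAD ⇒ load; ctr=8 reg=8
step 11: T1 CAS ⇒ ok; ctr=9 reg=8
step 12: T2 CAS ⇒ retry; ctr=9 reg=8
step 13: T1 LOAD ⇒ load; ctr=9 reg=9
step 14: T1 CAS ⇒ ok; ctr=10 reg=9
step 15: T1 LOAD ⇒ load; ctr=10 reg=10
step 16: T1 CAS ⇒ ok; ctr=11 reg=10
step 17: T1 LOAD ⇒ load; ctr=11 reg=11
step 18: T1 CAS ⇒ ok; ctr=12 reg=11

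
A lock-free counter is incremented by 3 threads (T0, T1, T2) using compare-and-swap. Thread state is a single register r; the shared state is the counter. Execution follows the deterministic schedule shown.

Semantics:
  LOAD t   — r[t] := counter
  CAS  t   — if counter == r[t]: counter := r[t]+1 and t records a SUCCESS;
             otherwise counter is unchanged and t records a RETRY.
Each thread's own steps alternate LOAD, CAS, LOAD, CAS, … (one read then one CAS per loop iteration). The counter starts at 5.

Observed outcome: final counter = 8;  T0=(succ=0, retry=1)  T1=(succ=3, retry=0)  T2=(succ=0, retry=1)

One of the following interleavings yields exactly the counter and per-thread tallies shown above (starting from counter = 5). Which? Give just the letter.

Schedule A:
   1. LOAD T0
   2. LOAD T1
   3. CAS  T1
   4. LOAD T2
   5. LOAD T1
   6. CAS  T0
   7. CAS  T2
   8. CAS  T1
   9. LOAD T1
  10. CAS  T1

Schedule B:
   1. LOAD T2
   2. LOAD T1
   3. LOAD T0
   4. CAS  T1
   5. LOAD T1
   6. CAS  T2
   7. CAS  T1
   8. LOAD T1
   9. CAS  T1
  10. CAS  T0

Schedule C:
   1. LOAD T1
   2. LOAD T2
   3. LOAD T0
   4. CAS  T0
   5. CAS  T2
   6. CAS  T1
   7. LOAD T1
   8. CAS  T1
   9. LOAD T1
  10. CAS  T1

B

Run B:
1. LOAD T2 → mem=5 r[T2]=5 [LOAD]
2. LOAD T1 → mem=5 r[T1]=5 [LOAD]
3. LOAD T0 → mem=5 r[T0]=5 [LOAD]
4. CAS T1 → mem=6 r[T1]=5 [OK]
5. LOAD T1 → mem=6 r[T1]=6 [LOAD]
6. CAS T2 → mem=6 r[T2]=5 [RETRY]
7. CAS T1 → mem=7 r[T1]=6 [OK]
8. LOAD T1 → mem=7 r[T1]=7 [LOAD]
9. CAS T1 → mem=8 r[T1]=7 [OK]
10. CAS T0 → mem=8 r[T0]=5 [RETRY]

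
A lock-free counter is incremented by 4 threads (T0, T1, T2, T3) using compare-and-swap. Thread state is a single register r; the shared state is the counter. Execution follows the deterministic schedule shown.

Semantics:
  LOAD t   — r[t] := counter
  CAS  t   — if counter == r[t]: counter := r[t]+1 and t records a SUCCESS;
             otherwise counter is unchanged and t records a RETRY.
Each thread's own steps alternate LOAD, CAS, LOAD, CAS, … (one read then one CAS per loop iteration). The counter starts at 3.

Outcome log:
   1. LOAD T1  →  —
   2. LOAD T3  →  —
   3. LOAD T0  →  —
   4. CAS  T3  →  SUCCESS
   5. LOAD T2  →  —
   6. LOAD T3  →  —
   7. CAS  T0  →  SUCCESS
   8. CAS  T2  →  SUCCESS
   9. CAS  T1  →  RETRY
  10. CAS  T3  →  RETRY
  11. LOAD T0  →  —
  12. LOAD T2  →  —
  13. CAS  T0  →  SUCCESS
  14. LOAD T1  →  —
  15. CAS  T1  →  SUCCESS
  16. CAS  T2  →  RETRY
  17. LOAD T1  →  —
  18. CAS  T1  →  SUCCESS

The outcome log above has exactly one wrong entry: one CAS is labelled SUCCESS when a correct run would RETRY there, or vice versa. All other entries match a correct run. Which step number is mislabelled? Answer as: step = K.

Re-executing:
1. LOAD T1 → mem=3 r[T1]=3 [LOAD]
2. LOAD T3 → mem=3 r[T3]=3 [LOAD]
3. LOAD T0 → mem=3 r[T0]=3 [LOAD]
4. CAS T3 → mem=4 r[T3]=3 [OK]
5. LOAD T2 → mem=4 r[T2]=4 [LOAD]
6. LOAD T3 → mem=4 r[T3]=4 [LOAD]
7. CAS T0 → mem=4 r[T0]=3 [RETRY]
8. CAS T2 → mem=5 r[T2]=4 [OK]
9. CAS T1 → mem=5 r[T1]=3 [RETRY]
10. CAS T3 → mem=5 r[T3]=4 [RETRY]
11. LOAD T0 → mem=5 r[T0]=5 [LOAD]
12. LOAD T2 → mem=5 r[T2]=5 [LOAD]
13. CAS T0 → mem=6 r[T0]=5 [OK]
14. LOAD T1 → mem=6 r[T1]=6 [LOAD]
15. CAS T1 → mem=7 r[T1]=6 [OK]
16. CAS T2 → mem=7 r[T2]=5 [RETRY]
17. LOAD T1 → mem=7 r[T1]=7 [LOAD]
18. CAS T1 → mem=8 r[T1]=7 [OK]
Flip is step 7.

step = 7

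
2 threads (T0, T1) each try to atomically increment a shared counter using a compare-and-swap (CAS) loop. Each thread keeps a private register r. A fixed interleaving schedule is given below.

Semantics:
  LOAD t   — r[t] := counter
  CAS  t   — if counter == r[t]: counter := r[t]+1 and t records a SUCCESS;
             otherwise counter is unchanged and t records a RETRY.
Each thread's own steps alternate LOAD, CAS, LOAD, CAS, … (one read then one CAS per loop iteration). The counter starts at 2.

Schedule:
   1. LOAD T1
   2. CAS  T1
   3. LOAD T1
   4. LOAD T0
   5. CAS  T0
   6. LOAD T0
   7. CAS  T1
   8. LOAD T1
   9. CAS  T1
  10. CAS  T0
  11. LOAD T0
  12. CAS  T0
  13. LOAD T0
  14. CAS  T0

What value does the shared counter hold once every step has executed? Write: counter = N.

T1 LOAD — after: cnt=2, r=2 — load
T1 CAS — after: cnt=3, r=2 — ok
T1 LOAD — after: cnt=3, r=3 — load
T0 LOAD — after: cnt=3, r=3 — load
T0 CAS — after: cnt=4, r=3 — ok
T0 LOAD — after: cnt=4, r=4 — load
T1 CAS — after: cnt=4, r=3 — retry
T1 LOAD — after: cnt=4, r=4 — load
T1 CAS — after: cnt=5, r=4 — ok
T0 CAS — after: cnt=5, r=4 — retry
T0 LOAD — after: cnt=5, r=5 — load
T0 CAS — after: cnt=6, r=5 — ok
T0 LOAD — after: cnt=6, r=6 — load
T0 CAS — after: cnt=7, r=6 — ok

counter = 7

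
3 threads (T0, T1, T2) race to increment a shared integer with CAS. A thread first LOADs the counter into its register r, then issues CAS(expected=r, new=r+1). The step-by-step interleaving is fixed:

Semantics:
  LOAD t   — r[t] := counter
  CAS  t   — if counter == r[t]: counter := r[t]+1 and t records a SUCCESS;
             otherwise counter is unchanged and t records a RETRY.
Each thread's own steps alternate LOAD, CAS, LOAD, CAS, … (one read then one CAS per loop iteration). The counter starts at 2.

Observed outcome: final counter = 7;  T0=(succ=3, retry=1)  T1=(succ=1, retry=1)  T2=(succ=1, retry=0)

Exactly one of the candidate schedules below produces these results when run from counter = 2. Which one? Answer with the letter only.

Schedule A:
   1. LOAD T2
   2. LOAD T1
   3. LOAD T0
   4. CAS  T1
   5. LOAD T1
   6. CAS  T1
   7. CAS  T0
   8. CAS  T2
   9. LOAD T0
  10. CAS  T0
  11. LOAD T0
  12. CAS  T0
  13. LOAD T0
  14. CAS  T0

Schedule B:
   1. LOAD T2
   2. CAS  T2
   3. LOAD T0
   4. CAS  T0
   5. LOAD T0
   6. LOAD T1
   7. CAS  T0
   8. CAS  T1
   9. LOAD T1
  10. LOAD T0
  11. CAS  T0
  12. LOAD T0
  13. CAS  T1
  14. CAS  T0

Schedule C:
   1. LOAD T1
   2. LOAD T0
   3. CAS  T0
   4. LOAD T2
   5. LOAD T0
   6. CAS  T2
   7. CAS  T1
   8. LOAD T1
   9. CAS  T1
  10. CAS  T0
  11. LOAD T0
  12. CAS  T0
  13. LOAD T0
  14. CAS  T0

Tracing schedule C:
#1 T1 reads 2
#2 T0 reads 2
#3 T0 CAS(2→3) writes; counter now 3
#4 T2 reads 3
#5 T0 reads 3
#6 T2 CAS(3→4) writes; counter now 4
#7 T1 CAS(2→3) fails; counter now 4
#8 T1 reads 4
#9 T1 CAS(4→5) writes; counter now 5
#10 T0 CAS(3→4) fails; counter now 5
#11 T0 reads 5
#12 T0 CAS(5→6) writes; counter now 6
#13 T0 reads 6
#14 T0 CAS(6→7) writes; counter now 7

C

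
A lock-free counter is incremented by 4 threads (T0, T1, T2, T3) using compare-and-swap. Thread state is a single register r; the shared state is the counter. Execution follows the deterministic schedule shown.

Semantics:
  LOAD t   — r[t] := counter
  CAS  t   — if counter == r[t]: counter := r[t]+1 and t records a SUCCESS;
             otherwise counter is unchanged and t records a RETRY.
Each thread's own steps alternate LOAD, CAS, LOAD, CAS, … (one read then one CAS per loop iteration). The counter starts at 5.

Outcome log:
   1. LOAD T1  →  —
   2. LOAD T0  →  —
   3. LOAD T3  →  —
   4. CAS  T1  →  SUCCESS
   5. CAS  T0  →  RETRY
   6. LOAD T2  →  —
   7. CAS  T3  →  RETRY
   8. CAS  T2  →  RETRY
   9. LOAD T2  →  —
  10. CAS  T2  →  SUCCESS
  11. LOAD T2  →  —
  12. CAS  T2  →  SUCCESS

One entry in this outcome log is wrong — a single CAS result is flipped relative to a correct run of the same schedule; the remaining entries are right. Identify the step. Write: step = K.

Correct run:
step 1: T1 LOAD ⇒ load; ctr=5 reg=5
step 2: T0 LOAD ⇒ load; ctr=5 reg=5
step 3: T3 LOAD ⇒ load; ctr=5 reg=5
step 4: T1 CAS ⇒ ok; ctr=6 reg=5
step 5: T0 CAS ⇒ retry; ctr=6 reg=5
step 6: T2 LOAD ⇒ load; ctr=6 reg=6
step 7: T3 CAS ⇒ retry; ctr=6 reg=5
step 8: T2 CAS ⇒ ok; ctr=7 reg=6
step 9: T2 LOAD ⇒ load; ctr=7 reg=7
step 10: T2 CAS ⇒ ok; ctr=8 reg=7
step 11: T2 LOAD ⇒ load; ctr=8 reg=8
step 12: T2 CAS ⇒ ok; ctr=9 reg=8
Mismatch at 8.

step = 8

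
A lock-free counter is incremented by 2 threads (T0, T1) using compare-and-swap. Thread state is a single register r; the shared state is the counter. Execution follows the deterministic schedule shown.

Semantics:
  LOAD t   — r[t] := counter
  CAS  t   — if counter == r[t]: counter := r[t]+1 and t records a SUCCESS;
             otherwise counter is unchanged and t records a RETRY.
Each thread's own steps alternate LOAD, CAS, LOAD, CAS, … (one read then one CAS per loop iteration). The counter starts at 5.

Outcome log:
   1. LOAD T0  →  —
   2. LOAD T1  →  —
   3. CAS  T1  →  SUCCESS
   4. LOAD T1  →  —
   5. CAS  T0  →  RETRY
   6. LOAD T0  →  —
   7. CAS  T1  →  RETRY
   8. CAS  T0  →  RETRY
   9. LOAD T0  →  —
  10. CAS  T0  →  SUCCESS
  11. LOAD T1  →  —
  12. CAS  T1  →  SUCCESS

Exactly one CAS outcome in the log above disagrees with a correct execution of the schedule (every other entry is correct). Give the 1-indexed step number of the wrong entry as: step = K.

step = 7

Correct run:
step 1: T0 LOAD ⇒ load; ctr=5 reg=5
step 2: T1 LOAD ⇒ load; ctr=5 reg=5
step 3: T1 CAS ⇒ ok; ctr=6 reg=5
step 4: T1 LOAD ⇒ load; ctr=6 reg=6
step 5: T0 CAS ⇒ retry; ctr=6 reg=5
step 6: T0 LOAD ⇒ load; ctr=6 reg=6
step 7: T1 CAS ⇒ ok; ctr=7 reg=6
step 8: T0 CAS ⇒ retry; ctr=7 reg=6
step 9: T0 LOAD ⇒ load; ctr=7 reg=7
step 10: T0 CAS ⇒ ok; ctr=8 reg=7
step 11: T1 LOAD ⇒ load; ctr=8 reg=8
step 12: T1 CAS ⇒ ok; ctr=9 reg=8
Flip is step 7.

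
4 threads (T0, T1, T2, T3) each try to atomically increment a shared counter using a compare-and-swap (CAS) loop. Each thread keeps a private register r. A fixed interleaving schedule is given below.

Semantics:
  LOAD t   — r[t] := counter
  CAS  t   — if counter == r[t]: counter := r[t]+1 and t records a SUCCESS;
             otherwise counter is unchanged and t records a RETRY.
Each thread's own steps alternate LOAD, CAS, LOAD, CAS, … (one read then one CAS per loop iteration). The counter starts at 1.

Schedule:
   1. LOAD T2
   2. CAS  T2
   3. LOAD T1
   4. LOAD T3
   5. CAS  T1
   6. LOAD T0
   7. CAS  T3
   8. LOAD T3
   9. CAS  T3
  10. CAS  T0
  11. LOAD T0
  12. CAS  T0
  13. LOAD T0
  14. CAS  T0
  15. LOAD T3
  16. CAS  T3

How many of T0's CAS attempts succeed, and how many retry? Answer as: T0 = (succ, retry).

T0 = (2, 1)

step 1: T2 LOAD ⇒ load; ctr=1 reg=1
step 2: T2 CAS ⇒ ok; ctr=2 reg=1
step 3: T1 LOAD ⇒ load; ctr=2 reg=2
step 4: T3 LOAD ⇒ load; ctr=2 reg=2
step 5: T1 CAS ⇒ ok; ctr=3 reg=2
step 6: T0 LOAD ⇒ load; ctr=3 reg=3
step 7: T3 CAS ⇒ retry; ctr=3 reg=2
step 8: T3 LOAD ⇒ load; ctr=3 reg=3
step 9: T3 CAS ⇒ ok; ctr=4 reg=3
step 10: T0 CAS ⇒ retry; ctr=4 reg=3
step 11: T0 LOAD ⇒ load; ctr=4 reg=4
step 12: T0 CAS ⇒ ok; ctr=5 reg=4
step 13: T0 LOAD ⇒ load; ctr=5 reg=5
step 14: T0 CAS ⇒ ok; ctr=6 reg=5
step 15: T3 LOAD ⇒ load; ctr=6 reg=6
step 16: T3 CAS ⇒ ok; ctr=7 reg=6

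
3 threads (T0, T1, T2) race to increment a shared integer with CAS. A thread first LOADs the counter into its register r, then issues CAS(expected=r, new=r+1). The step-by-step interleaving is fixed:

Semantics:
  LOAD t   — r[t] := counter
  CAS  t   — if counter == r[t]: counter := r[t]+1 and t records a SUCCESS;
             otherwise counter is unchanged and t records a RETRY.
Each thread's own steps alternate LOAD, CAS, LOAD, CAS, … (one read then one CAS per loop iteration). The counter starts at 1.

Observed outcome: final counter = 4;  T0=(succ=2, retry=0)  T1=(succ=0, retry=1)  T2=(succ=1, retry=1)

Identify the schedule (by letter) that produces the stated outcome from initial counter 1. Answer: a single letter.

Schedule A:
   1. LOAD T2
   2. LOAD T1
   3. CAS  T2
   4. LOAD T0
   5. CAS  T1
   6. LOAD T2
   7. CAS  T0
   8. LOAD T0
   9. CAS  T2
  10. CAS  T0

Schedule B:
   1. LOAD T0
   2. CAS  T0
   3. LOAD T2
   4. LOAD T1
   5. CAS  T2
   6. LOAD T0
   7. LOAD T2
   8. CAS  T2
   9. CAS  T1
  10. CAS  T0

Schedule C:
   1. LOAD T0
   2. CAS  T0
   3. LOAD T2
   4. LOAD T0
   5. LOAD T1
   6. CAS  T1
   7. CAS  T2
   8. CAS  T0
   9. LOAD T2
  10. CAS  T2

A

Run A:
[1] T2.load  rd  (counter 1, T2.r 1)
[2] T1.load  rd  (counter 1, T1.r 1)
[3] T2.cas  hit  (counter 2, T2.r 1)
[4] T0.load  rd  (counter 2, T0.r 2)
[5] T1.cas  miss  (counter 2, T1.r 1)
[6] T2.load  rd  (counter 2, T2.r 2)
[7] T0.cas  hit  (counter 3, T0.r 2)
[8] T0.load  rd  (counter 3, T0.r 3)
[9] T2.cas  miss  (counter 3, T2.r 2)
[10] T0.cas  hit  (counter 4, T0.r 3)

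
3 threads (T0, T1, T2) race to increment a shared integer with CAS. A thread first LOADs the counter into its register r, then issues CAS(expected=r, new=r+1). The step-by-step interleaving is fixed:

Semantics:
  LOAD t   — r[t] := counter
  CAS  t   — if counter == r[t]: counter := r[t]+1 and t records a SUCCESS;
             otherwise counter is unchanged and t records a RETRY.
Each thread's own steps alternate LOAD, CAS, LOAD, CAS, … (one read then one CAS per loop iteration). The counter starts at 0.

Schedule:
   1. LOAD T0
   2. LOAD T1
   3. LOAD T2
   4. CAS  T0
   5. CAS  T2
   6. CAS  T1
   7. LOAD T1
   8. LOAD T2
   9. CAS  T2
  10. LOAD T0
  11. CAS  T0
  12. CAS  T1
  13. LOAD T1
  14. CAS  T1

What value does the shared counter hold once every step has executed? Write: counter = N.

counter = 4

T0 LOAD — after: cnt=0, r=0 — load
T1 LOAD — after: cnt=0, r=0 — load
T2 LOAD — after: cnt=0, r=0 — load
T0 CAS — after: cnt=1, r=0 — ok
T2 CAS — after: cnt=1, r=0 — retry
T1 CAS — after: cnt=1, r=0 — retry
T1 LOAD — after: cnt=1, r=1 — load
T2 LOAD — after: cnt=1, r=1 — load
T2 CAS — after: cnt=2, r=1 — ok
T0 LOAD — after: cnt=2, r=2 — load
T0 CAS — after: cnt=3, r=2 — ok
T1 CAS — after: cnt=3, r=1 — retry
T1 LOAD — after: cnt=3, r=3 — load
T1 CAS — after: cnt=4, r=3 — ok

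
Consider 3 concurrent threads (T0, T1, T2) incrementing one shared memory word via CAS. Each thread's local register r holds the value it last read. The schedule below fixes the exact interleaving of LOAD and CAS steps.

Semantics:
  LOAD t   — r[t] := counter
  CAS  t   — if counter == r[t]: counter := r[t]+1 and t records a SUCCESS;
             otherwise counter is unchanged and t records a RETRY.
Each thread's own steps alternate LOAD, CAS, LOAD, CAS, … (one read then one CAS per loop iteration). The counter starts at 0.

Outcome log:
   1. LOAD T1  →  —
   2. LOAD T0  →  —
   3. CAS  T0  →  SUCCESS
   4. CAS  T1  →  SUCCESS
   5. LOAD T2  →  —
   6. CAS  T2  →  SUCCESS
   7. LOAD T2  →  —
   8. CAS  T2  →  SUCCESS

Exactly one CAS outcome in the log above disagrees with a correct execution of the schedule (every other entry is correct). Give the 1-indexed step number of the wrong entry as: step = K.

step = 4

Correct run:
[1] T1.load  rd  (counter 0, T1.r 0)
[2] T0.load  rd  (counter 0, T0.r 0)
[3] T0.cas  hit  (counter 1, T0.r 0)
[4] T1.cas  miss  (counter 1, T1.r 0)
[5] T2.load  rd  (counter 1, T2.r 1)
[6] T2.cas  hit  (counter 2, T2.r 1)
[7] T2.load  rd  (counter 2, T2.r 2)
[8] T2.cas  hit  (counter 3, T2.r 2)
Mismatch at 4.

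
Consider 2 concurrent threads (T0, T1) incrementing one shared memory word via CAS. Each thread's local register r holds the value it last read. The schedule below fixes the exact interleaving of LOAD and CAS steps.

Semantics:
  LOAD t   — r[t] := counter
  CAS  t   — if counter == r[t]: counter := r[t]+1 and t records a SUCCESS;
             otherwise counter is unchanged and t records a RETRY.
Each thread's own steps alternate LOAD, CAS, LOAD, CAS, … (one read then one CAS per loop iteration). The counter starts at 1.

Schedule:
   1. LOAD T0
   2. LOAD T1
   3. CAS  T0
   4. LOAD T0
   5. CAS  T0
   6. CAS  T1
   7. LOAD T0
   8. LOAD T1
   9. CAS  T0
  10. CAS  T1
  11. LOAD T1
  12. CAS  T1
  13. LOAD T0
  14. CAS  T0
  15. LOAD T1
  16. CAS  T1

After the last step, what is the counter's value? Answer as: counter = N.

counter = 7

1. LOAD T0 → mem=1 r[T0]=1 [LOAD]
2. LOAD T1 → mem=1 r[T1]=1 [LOAD]
3. CAS T0 → mem=2 r[T0]=1 [OK]
4. LOAD T0 → mem=2 r[T0]=2 [LOAD]
5. CAS T0 → mem=3 r[T0]=2 [OK]
6. CAS T1 → mem=3 r[T1]=1 [RETRY]
7. LOAD T0 → mem=3 r[T0]=3 [LOAD]
8. LOAD T1 → mem=3 r[T1]=3 [LOAD]
9. CAS T0 → mem=4 r[T0]=3 [OK]
10. CAS T1 → mem=4 r[T1]=3 [RETRY]
11. LOAD T1 → mem=4 r[T1]=4 [LOAD]
12. CAS T1 → mem=5 r[T1]=4 [OK]
13. LOAD T0 → mem=5 r[T0]=5 [LOAD]
14. CAS T0 → mem=6 r[T0]=5 [OK]
15. LOAD T1 → mem=6 r[T1]=6 [LOAD]
16. CAS T1 → mem=7 r[T1]=6 [OK]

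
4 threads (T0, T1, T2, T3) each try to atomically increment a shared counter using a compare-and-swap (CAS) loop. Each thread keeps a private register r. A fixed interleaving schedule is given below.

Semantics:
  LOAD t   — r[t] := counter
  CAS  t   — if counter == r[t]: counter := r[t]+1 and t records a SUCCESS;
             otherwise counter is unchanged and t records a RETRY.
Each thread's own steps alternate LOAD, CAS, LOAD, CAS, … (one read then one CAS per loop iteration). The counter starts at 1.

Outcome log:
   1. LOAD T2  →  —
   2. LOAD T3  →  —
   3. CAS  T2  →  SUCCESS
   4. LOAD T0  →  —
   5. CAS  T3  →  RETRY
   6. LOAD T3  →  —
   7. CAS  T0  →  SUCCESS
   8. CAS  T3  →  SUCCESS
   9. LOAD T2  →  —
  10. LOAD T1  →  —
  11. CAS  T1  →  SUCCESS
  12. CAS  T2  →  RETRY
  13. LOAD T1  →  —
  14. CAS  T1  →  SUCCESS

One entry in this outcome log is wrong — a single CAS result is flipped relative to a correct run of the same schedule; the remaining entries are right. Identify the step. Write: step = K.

Re-executing:
T2 LOAD — after: cnt=1, r=1 — load
T3 LOAD — after: cnt=1, r=1 — load
T2 CAS — after: cnt=2, r=1 — ok
T0 LOAD — after: cnt=2, r=2 — load
T3 CAS — after: cnt=2, r=1 — retry
T3 LOAD — after: cnt=2, r=2 — load
T0 CAS — after: cnt=3, r=2 — ok
T3 CAS — after: cnt=3, r=2 — retry
T2 LOAD — after: cnt=3, r=3 — load
T1 LOAD — after: cnt=3, r=3 — load
T1 CAS — after: cnt=4, r=3 — ok
T2 CAS — after: cnt=4, r=3 — retry
T1 LOAD — after: cnt=4, r=4 — load
T1 CAS — after: cnt=5, r=4 — ok
Flip is step 8.

step = 8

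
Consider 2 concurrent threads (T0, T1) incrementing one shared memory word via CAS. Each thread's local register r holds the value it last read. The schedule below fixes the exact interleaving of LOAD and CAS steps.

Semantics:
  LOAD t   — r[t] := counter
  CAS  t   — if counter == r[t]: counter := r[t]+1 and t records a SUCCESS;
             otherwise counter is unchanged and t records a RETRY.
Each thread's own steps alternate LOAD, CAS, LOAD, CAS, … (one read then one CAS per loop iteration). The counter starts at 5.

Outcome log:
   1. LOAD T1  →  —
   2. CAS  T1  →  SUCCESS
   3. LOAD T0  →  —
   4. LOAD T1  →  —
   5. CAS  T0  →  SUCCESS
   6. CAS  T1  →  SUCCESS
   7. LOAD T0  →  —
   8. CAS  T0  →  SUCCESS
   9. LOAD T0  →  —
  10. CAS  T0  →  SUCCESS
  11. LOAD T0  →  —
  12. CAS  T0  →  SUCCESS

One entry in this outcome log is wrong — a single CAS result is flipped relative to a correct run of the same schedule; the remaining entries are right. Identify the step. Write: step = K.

step = 6

Reference trace:
   1) LOAD T1:  M=5  r_T1=5
   2) CAS  T1:  M=6  r_T1=5 ✓
   3) LOAD T0:  M=6  r_T0=6
   4) LOAD T1:  M=6  r_T1=6
   5) CAS  T0:  M=7  r_T0=6 ✓
   6) CAS  T1:  M=7  r_T1=6 ✗
   7) LOAD T0:  M=7  r_T0=7
   8) CAS  T0:  M=8  r_T0=7 ✓
   9) LOAD T0:  M=8  r_T0=8
  10) CAS  T0:  M=9  r_T0=8 ✓
  11) LOAD T0:  M=9  r_T0=9
  12) CAS  T0:  M=10  r_T0=9 ✓
Log disagrees first at step 6.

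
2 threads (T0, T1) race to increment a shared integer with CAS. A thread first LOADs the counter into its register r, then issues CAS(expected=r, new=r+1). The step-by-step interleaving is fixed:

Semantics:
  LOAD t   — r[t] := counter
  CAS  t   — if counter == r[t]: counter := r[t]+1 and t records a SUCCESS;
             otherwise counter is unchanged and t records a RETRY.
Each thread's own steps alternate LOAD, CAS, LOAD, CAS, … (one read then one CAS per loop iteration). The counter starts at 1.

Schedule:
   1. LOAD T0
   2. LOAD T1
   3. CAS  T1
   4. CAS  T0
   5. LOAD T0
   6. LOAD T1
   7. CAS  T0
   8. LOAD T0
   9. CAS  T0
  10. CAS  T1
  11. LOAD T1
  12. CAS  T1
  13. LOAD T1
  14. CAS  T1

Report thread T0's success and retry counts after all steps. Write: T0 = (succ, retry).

T0 LOAD — after: cnt=1, r=1 — load
T1 LOAD — after: cnt=1, r=1 — load
T1 CAS — after: cnt=2, r=1 — ok
T0 CAS — after: cnt=2, r=1 — retry
T0 LOAD — after: cnt=2, r=2 — load
T1 LOAD — after: cnt=2, r=2 — load
T0 CAS — after: cnt=3, r=2 — ok
T0 LOAD — after: cnt=3, r=3 — load
T0 CAS — after: cnt=4, r=3 — ok
T1 CAS — after: cnt=4, r=2 — retry
T1 LOAD — after: cnt=4, r=4 — load
T1 CAS — after: cnt=5, r=4 — ok
T1 LOAD — after: cnt=5, r=5 — load
T1 CAS — after: cnt=6, r=5 — ok

T0 = (2, 1)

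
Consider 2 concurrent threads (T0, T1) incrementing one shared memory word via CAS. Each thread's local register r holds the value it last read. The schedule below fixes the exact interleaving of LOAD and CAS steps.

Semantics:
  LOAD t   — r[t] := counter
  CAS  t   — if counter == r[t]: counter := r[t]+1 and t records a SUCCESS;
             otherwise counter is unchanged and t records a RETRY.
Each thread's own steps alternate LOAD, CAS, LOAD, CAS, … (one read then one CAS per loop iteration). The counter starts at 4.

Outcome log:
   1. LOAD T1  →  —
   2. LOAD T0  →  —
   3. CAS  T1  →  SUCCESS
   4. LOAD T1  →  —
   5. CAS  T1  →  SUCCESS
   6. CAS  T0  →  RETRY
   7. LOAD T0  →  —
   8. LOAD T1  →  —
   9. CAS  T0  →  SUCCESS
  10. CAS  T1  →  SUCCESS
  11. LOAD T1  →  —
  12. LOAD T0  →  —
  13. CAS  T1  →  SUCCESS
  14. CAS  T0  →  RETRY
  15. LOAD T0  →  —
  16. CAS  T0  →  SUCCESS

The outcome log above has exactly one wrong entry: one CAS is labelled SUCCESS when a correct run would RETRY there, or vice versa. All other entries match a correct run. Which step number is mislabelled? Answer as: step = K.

step = 10

Correct run:
[1] T1.load  rd  (counter 4, T1.r 4)
[2] T0.load  rd  (counter 4, T0.r 4)
[3] T1.cas  hit  (counter 5, T1.r 4)
[4] T1.load  rd  (counter 5, T1.r 5)
[5] T1.cas  hit  (counter 6, T1.r 5)
[6] T0.cas  miss  (counter 6, T0.r 4)
[7] T0.load  rd  (counter 6, T0.r 6)
[8] T1.load  rd  (counter 6, T1.r 6)
[9] T0.cas  hit  (counter 7, T0.r 6)
[10] T1.cas  miss  (counter 7, T1.r 6)
[11] T1.load  rd  (counter 7, T1.r 7)
[12] T0.load  rd  (counter 7, T0.r 7)
[13] T1.cas  hit  (counter 8, T1.r 7)
[14] T0.cas  miss  (counter 8, T0.r 7)
[15] T0.load  rd  (counter 8, T0.r 8)
[16] T0.cas  hit  (counter 9, T0.r 8)
Mismatch at 10.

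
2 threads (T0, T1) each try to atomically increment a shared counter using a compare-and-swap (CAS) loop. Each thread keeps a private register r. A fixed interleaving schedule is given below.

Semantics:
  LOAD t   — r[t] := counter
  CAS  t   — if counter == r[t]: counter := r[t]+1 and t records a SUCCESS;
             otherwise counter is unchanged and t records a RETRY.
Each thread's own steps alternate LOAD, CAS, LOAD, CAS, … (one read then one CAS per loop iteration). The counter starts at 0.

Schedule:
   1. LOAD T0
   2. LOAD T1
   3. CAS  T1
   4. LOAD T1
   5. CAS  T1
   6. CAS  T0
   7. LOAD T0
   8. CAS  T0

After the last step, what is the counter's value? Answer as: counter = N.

counter = 3

   1) LOAD T0:  M=0  r_T0=0
   2) LOAD T1:  M=0  r_T1=0
   3) CAS  T1:  M=1  r_T1=0 ✓
   4) LOAD T1:  M=1  r_T1=1
   5) CAS  T1:  M=2  r_T1=1 ✓
   6) CAS  T0:  M=2  r_T0=0 ✗
   7) LOAD T0:  M=2  r_T0=2
   8) CAS  T0:  M=3  r_T0=2 ✓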